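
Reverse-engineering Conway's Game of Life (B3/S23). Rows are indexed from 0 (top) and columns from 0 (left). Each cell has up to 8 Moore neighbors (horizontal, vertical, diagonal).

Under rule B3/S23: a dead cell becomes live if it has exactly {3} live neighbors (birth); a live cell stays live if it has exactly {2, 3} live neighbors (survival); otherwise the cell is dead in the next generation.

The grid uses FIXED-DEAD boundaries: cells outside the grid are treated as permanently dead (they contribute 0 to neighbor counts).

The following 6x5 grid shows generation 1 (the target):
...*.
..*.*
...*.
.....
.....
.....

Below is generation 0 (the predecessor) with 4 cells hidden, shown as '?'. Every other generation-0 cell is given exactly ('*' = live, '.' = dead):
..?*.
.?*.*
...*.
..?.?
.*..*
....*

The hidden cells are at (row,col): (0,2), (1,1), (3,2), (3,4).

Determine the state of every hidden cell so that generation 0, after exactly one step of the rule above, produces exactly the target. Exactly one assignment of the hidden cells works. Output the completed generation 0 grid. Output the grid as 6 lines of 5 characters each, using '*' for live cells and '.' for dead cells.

Hidden generation-0 cells (in order): (0,2), (1,1), (3,2), (3,4).
A hidden cell only influences target cells in its own 3x3 neighborhood. Try each of the 2^4 = 16 assignments, step the completed generation 0 forward once under B3/S23, and compare with the target:
  (0,2)=. (1,1)=. (3,2)=. (3,4)=. -> step reproduces the target at every cell -> ACCEPT
  (0,2)=. (1,1)=. (3,2)=. (3,4)=* -> step gives (2,4)='*' but target has '.' -> reject
  (0,2)=. (1,1)=. (3,2)=* (3,4)=. -> step gives (2,2)='*' but target has '.' -> reject
  (0,2)=. (1,1)=. (3,2)=* (3,4)=* -> step gives (2,2)='*' but target has '.' -> reject
  (0,2)=. (1,1)=* (3,2)=. (3,4)=. -> step gives (0,2)='*' but target has '.' -> reject
  (0,2)=. (1,1)=* (3,2)=. (3,4)=* -> step gives (0,2)='*' but target has '.' -> reject
  (0,2)=. (1,1)=* (3,2)=* (3,4)=. -> step gives (0,2)='*' but target has '.' -> reject
  (0,2)=. (1,1)=* (3,2)=* (3,4)=* -> step gives (0,2)='*' but target has '.' -> reject
  (0,2)=* (1,1)=. (3,2)=. (3,4)=. -> step gives (0,2)='*' but target has '.' -> reject
  (0,2)=* (1,1)=. (3,2)=. (3,4)=* -> step gives (0,2)='*' but target has '.' -> reject
  (0,2)=* (1,1)=. (3,2)=* (3,4)=. -> step gives (0,2)='*' but target has '.' -> reject
  (0,2)=* (1,1)=. (3,2)=* (3,4)=* -> step gives (0,2)='*' but target has '.' -> reject
  (0,2)=* (1,1)=* (3,2)=. (3,4)=. -> step gives (0,1)='*' but target has '.' -> reject
  (0,2)=* (1,1)=* (3,2)=. (3,4)=* -> step gives (0,1)='*' but target has '.' -> reject
  (0,2)=* (1,1)=* (3,2)=* (3,4)=. -> step gives (0,1)='*' but target has '.' -> reject
  (0,2)=* (1,1)=* (3,2)=* (3,4)=* -> step gives (0,1)='*' but target has '.' -> reject
Unique solution: (0,2)=dead, (1,1)=dead, (3,2)=dead, (3,4)=dead.
Check: live-neighbor counts of every cell in the completed generation 0:
01222
01242
01222
11222
10121
11121
Applying B3/S23 to generation 0 with these counts gives:
...*.
..*.*
...*.
.....
.....
.....
which matches the target exactly.

Answer: ...*.
..*.*
...*.
.....
.*..*
....*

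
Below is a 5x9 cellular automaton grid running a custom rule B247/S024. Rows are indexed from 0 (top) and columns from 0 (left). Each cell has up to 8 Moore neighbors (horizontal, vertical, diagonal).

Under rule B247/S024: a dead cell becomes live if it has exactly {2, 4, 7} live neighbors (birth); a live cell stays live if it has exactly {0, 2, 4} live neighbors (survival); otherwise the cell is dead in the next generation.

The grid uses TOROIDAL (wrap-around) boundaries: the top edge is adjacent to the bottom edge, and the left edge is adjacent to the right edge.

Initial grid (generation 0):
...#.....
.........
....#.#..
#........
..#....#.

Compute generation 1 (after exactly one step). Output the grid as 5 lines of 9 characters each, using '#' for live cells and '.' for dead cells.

Simulating step by step:
Generation 0 (given above): 6 live cells
Generation 1: 18 live cells
(generation 1 grid is the final answer)

Answer: ..#......
...###...
....###..
##.#.####
.#.#...##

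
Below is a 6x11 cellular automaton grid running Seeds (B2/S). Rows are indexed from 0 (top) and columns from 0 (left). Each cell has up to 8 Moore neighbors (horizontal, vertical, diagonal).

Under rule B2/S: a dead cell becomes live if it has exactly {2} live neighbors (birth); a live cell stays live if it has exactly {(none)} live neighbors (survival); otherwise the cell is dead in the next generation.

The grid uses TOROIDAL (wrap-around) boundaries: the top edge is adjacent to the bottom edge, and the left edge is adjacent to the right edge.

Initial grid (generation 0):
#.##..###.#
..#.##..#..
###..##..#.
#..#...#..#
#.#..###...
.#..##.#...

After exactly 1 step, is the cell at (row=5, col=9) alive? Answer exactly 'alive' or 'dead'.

Simulating step by step:
Generation 0 (given above): 30 live cells
Generation 1: 2 live cells
...........
...........
...........
.........#.
...........
.........#.

Cell (5,9) at generation 1: 1 -> alive

Answer: alive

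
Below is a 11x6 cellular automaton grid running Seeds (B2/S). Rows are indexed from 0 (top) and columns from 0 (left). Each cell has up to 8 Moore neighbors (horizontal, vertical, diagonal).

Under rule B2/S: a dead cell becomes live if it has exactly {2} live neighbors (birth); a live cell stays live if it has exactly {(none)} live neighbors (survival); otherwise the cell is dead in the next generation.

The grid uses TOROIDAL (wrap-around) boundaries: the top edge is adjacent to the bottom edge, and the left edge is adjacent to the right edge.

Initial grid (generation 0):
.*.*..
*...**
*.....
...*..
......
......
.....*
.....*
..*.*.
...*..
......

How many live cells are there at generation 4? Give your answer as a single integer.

Simulating step by step:
Generation 0 (given above): 12 live cells
Generation 1: 14 live cells
..*...
..**..
.*.*..
......
......
......
*...*.
*..*..
.....*
..*.*.
...**.
Generation 2: 13 live cells
.*....
....*.
....*.
..*...
......
.....*
.*.*..
.*....
***...
......
.*...*
Generation 3: 14 live cells
..*.**
...*.*
.....*
...*..
......
*.*.*.
....*.
...*..
......
.....*
..*...
Generation 4: 18 live cells
**....
..*...
*.**..
....*.
.**.**
.*....
.**...
....*.
....*.
......
**....
Population at generation 4: 18

Answer: 18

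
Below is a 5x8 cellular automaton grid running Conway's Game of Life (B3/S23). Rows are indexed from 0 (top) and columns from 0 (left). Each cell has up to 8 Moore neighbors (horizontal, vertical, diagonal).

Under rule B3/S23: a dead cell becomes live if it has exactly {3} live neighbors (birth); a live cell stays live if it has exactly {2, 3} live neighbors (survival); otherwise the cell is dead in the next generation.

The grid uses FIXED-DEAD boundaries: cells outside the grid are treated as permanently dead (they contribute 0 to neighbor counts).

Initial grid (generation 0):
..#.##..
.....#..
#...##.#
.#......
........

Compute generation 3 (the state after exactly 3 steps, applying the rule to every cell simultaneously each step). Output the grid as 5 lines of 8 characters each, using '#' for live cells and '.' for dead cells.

Answer: ........
...#....
....###.
....##..
........

Derivation:
Simulating step by step:
Generation 0 (given above): 9 live cells
Generation 1: 6 live cells
....##..
...#....
....###.
........
........
Generation 2: 6 live cells
....#...
...#..#.
....##..
.....#..
........
Generation 3: 6 live cells
(generation 3 grid is the final answer)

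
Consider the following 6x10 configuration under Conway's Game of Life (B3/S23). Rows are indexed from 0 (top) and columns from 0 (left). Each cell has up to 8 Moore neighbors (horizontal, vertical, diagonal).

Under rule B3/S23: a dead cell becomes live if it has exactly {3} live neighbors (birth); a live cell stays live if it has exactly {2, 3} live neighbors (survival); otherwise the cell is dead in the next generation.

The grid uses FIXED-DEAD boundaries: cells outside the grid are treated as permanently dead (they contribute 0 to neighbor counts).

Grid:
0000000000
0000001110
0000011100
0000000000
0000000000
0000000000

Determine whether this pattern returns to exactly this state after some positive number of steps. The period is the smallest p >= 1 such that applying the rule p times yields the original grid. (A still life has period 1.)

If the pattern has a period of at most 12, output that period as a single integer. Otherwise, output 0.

Simulating and comparing each generation to the original:
Gen 0 (original, given above): 6 live cells
Gen 1: 6 live cells, differs from original
Gen 2: 6 live cells, MATCHES original -> period = 2

Answer: 2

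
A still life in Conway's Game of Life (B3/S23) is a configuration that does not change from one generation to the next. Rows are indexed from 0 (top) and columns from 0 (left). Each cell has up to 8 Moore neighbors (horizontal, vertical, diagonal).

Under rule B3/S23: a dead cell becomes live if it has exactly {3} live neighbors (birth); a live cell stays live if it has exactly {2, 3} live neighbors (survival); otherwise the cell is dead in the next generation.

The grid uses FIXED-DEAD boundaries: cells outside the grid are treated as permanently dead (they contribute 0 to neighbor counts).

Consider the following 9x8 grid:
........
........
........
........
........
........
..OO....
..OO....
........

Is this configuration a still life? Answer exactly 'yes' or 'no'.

Compute generation 1 and compare to generation 0 (given above):
Generation 1:
........
........
........
........
........
........
..OO....
..OO....
........
The grids are IDENTICAL -> still life.

Answer: yes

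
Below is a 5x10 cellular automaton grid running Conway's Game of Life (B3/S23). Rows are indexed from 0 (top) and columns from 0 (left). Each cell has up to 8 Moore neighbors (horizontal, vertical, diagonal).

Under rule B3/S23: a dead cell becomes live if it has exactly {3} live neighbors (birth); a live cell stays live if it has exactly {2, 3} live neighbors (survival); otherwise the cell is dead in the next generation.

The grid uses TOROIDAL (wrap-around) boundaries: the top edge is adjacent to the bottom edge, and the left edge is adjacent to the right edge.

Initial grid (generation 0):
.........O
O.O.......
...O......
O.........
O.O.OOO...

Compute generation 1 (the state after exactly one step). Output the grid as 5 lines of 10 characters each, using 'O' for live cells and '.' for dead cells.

Answer: O..O.O...O
..........
.O........
.O.OOO....
OO...O...O

Derivation:
Simulating step by step:
Generation 0 (given above): 10 live cells
Generation 1: 13 live cells
(generation 1 grid is the final answer)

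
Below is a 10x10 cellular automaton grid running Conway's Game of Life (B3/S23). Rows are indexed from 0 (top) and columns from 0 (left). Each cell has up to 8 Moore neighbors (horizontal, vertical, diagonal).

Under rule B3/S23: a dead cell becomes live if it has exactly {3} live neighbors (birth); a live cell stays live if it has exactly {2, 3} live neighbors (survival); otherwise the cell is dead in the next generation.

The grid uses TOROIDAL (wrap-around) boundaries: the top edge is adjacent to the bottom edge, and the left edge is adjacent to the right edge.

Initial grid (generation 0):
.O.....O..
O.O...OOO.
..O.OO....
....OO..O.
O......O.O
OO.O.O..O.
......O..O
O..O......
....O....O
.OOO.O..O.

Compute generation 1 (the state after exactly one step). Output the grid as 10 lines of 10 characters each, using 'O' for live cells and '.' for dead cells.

Answer: O..O.....O
..OO.OOOO.
.O..O...OO
...OOOO.OO
OO...OOO..
.O....OOO.
.OO.O....O
O........O
OO..O....O
OOOOO...O.

Derivation:
Simulating step by step:
Generation 0 (given above): 32 live cells
Generation 1: 44 live cells
(generation 1 grid is the final answer)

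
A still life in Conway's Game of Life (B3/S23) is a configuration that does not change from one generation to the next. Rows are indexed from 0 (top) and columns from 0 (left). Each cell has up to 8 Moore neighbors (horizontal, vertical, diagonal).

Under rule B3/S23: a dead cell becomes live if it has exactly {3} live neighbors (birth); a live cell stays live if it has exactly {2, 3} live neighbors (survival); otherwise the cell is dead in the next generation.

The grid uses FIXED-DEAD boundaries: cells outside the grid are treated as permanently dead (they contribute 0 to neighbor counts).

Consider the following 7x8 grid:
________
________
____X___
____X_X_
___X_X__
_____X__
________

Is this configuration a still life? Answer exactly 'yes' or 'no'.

Answer: no

Derivation:
Compute generation 1 and compare to generation 0 (given above):
Generation 1:
________
________
_____X__
___XX___
_____XX_
____X___
________
Cell (2,4) differs: gen0=1 vs gen1=0 -> NOT a still life.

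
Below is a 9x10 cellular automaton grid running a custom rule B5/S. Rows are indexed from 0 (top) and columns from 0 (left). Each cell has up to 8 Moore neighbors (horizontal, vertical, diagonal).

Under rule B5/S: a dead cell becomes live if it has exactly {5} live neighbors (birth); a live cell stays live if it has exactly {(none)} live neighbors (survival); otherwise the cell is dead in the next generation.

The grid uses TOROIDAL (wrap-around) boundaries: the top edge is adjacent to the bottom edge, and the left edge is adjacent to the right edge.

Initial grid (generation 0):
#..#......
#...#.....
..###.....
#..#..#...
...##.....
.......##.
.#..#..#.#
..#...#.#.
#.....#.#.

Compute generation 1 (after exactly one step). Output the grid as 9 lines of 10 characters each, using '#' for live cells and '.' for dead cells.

Simulating step by step:
Generation 0 (given above): 24 live cells
Generation 1: 4 live cells
(generation 1 grid is the final answer)

Answer: ..........
...#......
..........
....#.....
..........
..........
........#.
.......#..
..........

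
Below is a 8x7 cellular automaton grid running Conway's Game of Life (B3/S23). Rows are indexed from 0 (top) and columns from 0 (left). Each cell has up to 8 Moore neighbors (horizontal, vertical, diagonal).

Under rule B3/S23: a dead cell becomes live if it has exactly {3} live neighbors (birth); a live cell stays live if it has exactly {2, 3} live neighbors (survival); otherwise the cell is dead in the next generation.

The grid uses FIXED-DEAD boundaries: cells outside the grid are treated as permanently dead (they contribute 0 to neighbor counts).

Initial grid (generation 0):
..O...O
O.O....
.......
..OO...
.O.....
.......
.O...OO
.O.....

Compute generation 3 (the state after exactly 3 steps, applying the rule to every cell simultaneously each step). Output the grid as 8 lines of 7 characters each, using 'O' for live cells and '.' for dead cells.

Simulating step by step:
Generation 0 (given above): 11 live cells
Generation 1: 7 live cells
.O.....
.O.....
.OOO...
..O....
..O....
.......
.......
.......
Generation 2: 4 live cells
.......
OO.....
.O.O...
.......
.......
.......
.......
.......
Generation 3: 6 live cells
(generation 3 grid is the final answer)

Answer: .......
OOO....
OOO....
.......
.......
.......
.......
.......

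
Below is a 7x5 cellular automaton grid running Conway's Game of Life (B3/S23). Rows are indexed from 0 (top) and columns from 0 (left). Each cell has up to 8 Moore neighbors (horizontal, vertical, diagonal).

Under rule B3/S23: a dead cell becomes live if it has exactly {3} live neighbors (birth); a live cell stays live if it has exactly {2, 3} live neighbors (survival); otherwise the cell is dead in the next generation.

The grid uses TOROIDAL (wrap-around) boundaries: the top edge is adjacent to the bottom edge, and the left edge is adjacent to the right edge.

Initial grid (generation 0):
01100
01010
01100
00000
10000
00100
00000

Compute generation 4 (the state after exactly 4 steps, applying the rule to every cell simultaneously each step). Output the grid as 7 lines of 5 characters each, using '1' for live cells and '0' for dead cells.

Simulating step by step:
Generation 0 (given above): 8 live cells
Generation 1: 9 live cells
01100
10010
01100
01000
00000
00000
01100
Generation 2: 11 live cells
10010
10010
11100
01100
00000
00000
01100
Generation 3: 11 live cells
10010
10010
10011
10100
00000
00000
01100
Generation 4: 14 live cells
(generation 4 grid is the final answer)

Answer: 10010
11110
10110
11010
00000
00000
01100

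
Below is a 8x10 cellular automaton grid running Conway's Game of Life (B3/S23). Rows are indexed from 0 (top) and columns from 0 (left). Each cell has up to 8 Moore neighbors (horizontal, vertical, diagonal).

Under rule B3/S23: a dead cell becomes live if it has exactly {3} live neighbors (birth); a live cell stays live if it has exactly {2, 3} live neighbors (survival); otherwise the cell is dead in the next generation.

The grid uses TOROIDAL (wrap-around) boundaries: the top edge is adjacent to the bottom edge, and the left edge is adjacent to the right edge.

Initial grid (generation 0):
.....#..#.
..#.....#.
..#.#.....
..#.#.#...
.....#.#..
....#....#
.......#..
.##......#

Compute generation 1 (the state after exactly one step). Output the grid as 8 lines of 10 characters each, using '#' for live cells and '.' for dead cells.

Answer: .##.....##
...#......
.##..#....
....#.#...
...####...
......#.#.
#.......#.
........#.

Derivation:
Simulating step by step:
Generation 0 (given above): 17 live cells
Generation 1: 19 live cells
(generation 1 grid is the final answer)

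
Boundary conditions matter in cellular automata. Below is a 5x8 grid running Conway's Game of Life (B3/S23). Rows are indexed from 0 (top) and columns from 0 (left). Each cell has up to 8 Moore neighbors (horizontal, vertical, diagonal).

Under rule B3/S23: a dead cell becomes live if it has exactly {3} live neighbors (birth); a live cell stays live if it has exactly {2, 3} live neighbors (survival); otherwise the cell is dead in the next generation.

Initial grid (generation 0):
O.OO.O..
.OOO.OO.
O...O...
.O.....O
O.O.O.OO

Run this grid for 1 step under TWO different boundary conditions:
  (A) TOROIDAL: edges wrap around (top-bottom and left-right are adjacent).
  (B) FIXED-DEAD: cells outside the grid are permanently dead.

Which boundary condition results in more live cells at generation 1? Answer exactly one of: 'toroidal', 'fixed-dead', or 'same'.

Answer: fixed-dead

Derivation:
Under TOROIDAL boundary, generation 1:
O.......
O....OOO
O..OOOOO
.O.O.OO.
..O.OOO.
Population = 19

Under FIXED-DEAD boundary, generation 1:
...O.OO.
O....OO.
O..OOOO.
OO.O.OOO
.O....OO
Population = 20

Comparison: toroidal=19, fixed-dead=20 -> fixed-dead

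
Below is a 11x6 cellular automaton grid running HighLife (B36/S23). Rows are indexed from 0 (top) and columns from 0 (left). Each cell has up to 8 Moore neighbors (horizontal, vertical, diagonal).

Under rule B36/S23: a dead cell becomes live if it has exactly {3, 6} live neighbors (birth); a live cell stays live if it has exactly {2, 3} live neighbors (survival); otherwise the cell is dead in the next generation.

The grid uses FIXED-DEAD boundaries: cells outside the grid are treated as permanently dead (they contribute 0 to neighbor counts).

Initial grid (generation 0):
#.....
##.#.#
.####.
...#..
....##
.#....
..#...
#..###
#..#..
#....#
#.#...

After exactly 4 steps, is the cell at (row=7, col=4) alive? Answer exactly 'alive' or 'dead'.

Simulating step by step:
Generation 0 (given above): 24 live cells
Generation 1: 22 live cells
##....
#..#..
##....
.....#
....#.
......
.####.
.####.
##.#.#
#.....
.#....
Generation 2: 14 live cells
##....
..#...
##....
......
......
..#.#.
.#..#.
.....#
#..#..
#.#...
......
Generation 3: 10 live cells
.#....
..#...
.#....
......
......
...#..
...###
....#.
.#....
.#....
......
Generation 4: 8 live cells
......
.##...
......
......
......
...#..
...#.#
...###
......
......
......

Cell (7,4) at generation 4: 1 -> alive

Answer: alive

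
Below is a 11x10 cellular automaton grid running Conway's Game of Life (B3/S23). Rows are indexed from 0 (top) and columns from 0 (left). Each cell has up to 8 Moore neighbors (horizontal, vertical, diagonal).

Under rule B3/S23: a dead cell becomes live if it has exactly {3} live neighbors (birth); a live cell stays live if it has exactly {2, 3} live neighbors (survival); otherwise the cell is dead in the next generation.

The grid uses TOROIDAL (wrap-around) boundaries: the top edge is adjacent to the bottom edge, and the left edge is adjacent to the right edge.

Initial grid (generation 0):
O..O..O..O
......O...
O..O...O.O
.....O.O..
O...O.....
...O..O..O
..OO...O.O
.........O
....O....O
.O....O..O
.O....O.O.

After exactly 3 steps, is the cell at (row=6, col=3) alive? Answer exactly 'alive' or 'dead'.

Answer: alive

Derivation:
Simulating step by step:
Generation 0 (given above): 29 live cells
Generation 1: 41 live cells
O....OO..O
......OOO.
.......OO.
O...O.O.OO
....OOO...
O.OOO...OO
O.OO.....O
O..O.....O
........OO
.....O.OOO
.OO..OO.O.
Generation 2: 22 live cells
OO.......O
.....O....
.....O....
....O.O.OO
.O....O...
O.O.....O.
..........
.OOO......
.......O..
O....O....
.O..O.....
Generation 3: 19 live cells
OO........
O.........
....OOO...
......OO..
OO...O..O.
.O........
...O......
..O.......
.OO.......
..........
.O.......O

Cell (6,3) at generation 3: 1 -> alive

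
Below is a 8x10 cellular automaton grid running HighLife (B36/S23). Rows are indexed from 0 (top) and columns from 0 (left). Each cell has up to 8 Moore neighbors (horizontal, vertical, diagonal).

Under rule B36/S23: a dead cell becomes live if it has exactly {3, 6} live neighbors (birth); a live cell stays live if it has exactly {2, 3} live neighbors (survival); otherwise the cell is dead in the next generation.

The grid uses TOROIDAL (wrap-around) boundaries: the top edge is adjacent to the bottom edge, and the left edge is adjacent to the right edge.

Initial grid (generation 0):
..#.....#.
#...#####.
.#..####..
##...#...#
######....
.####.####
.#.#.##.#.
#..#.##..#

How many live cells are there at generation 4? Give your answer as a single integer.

Answer: 21

Derivation:
Simulating step by step:
Generation 0 (given above): 41 live cells
Generation 1: 27 live cells
##.#....#.
.#.##...##
.#........
....#....#
.......#..
.....#..##
.##.#..#..
##.#.##.##
Generation 2: 27 live cells
..##.#....
.#.##...##
..###...##
..........
.........#
......###.
.####..#..
..##.##.#.
Generation 3: 34 live cells
.#..######
###..#..##
#.#.#...##
...#....##
.......##.
..##..###.
.#..#.....
....####..
Generation 4: 21 live cells
.###......
..#.......
..#.#..#..
#..#......
..##..#...
..##..#.#.
..#.#...#.
#..#......
Population at generation 4: 21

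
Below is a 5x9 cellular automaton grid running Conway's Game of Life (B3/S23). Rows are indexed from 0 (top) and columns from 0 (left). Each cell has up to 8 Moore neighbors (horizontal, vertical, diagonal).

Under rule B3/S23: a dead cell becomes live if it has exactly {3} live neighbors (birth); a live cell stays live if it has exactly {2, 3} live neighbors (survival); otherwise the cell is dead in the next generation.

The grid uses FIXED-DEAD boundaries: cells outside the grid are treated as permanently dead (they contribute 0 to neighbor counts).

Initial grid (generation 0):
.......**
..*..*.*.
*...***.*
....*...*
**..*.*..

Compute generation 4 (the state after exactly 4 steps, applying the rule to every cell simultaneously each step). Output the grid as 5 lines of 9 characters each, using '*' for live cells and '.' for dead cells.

Answer: ...*****.
........*
..*...*.*
..*....*.
..*..**..

Derivation:
Simulating step by step:
Generation 0 (given above): 16 live cells
Generation 1: 15 live cells
......***
....**...
...**.*.*
**.**.*..
.....*...
Generation 2: 15 live cells
.....***.
...**...*
..*...**.
..**..**.
....**...
Generation 3: 20 live cells
....****.
...**...*
..*.***.*
..***..*.
...****..
Generation 4: 14 live cells
(generation 4 grid is the final answer)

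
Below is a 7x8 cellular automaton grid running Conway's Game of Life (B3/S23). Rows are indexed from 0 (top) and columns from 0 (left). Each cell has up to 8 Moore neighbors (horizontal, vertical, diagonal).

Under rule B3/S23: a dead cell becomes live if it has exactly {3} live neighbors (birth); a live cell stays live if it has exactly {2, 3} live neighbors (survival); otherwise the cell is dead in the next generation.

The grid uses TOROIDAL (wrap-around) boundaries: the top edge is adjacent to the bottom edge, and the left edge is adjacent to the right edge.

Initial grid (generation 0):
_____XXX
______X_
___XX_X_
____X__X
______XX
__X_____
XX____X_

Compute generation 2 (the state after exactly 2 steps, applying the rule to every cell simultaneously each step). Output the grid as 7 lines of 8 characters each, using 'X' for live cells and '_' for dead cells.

Answer: XX__XXXX
___XX_XX
______XX
X__XX___
_____XX_
_X______
_____XX_

Derivation:
Simulating step by step:
Generation 0 (given above): 15 live cells
Generation 1: 19 live cells
X____X__
____X___
___XX_XX
___XX__X
______XX
XX____X_
XX___XX_
Generation 2: 20 live cells
(generation 2 grid is the final answer)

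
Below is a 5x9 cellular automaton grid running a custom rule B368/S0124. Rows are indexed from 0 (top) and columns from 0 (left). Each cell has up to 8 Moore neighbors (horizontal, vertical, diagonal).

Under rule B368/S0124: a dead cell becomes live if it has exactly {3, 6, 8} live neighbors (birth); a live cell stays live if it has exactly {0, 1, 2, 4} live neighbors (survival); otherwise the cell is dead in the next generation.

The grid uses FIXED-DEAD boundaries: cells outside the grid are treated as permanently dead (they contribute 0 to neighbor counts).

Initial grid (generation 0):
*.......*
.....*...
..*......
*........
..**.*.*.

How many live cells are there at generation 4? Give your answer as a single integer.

Answer: 17

Derivation:
Simulating step by step:
Generation 0 (given above): 9 live cells
Generation 1: 12 live cells
*.......*
.....*...
..*......
****.....
..**.*.*.
Generation 2: 12 live cells
*.......*
.....*...
...*.....
**.**....
..*.**.*.
Generation 3: 14 live cells
*.......*
.....*...
..**.....
**.***...
.**..*.*.
Generation 4: 17 live cells
*.......*
.....*...
.*...*...
*******..
*..*.***.
Population at generation 4: 17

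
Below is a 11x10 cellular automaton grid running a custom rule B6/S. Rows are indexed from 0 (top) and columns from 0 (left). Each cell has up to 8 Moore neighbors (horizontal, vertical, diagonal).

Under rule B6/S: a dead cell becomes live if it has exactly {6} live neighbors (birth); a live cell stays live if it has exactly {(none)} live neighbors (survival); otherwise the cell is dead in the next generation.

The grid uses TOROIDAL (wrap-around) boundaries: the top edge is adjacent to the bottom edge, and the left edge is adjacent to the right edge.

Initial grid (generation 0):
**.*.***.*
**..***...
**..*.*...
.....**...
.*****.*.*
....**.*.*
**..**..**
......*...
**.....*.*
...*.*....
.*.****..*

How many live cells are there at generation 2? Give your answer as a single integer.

Answer: 0

Derivation:
Simulating step by step:
Generation 0 (given above): 48 live cells
Generation 1: 4 live cells
..........
..........
..........
..........
......*...
*.......*.
..........
*.........
..........
..........
..........
Generation 2: 0 live cells
..........
..........
..........
..........
..........
..........
..........
..........
..........
..........
..........
Population at generation 2: 0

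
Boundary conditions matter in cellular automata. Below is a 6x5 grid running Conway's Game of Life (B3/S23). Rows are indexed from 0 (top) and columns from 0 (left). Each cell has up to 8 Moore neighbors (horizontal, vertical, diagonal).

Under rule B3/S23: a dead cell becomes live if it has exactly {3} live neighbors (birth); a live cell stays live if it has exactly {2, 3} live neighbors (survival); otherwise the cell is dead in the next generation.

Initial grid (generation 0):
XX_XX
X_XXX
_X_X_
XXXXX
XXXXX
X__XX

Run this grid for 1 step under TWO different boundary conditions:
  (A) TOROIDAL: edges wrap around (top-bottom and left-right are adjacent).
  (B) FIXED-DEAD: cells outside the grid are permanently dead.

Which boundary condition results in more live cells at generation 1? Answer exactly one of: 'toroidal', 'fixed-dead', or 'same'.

Answer: fixed-dead

Derivation:
Under TOROIDAL boundary, generation 1:
_____
_____
_____
_____
_____
_____
Population = 0

Under FIXED-DEAD boundary, generation 1:
XX__X
X____
_____
_____
_____
X___X
Population = 6

Comparison: toroidal=0, fixed-dead=6 -> fixed-dead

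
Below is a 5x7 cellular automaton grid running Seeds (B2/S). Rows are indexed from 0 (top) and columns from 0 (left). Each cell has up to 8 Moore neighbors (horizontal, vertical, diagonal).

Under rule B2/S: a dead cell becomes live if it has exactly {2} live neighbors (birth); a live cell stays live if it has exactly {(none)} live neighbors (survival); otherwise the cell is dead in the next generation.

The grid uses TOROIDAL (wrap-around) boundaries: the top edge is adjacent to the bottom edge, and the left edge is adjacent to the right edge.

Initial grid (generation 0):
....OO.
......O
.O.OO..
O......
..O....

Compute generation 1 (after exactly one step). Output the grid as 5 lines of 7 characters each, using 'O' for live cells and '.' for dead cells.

Answer: ...O..O
O.O....
..O..OO
....O..
.O.OOOO

Derivation:
Simulating step by step:
Generation 0 (given above): 8 live cells
Generation 1: 13 live cells
(generation 1 grid is the final answer)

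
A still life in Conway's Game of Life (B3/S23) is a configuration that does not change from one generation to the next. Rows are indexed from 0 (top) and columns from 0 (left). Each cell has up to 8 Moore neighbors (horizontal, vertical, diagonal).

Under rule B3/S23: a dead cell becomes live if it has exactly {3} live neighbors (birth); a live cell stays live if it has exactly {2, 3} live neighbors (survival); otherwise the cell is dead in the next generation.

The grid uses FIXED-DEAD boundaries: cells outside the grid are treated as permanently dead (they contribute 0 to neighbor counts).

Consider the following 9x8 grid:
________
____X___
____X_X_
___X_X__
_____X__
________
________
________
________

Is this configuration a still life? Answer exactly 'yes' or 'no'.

Answer: no

Derivation:
Compute generation 1 and compare to generation 0 (given above):
Generation 1:
________
_____X__
___XX___
_____XX_
____X___
________
________
________
________
Cell (1,4) differs: gen0=1 vs gen1=0 -> NOT a still life.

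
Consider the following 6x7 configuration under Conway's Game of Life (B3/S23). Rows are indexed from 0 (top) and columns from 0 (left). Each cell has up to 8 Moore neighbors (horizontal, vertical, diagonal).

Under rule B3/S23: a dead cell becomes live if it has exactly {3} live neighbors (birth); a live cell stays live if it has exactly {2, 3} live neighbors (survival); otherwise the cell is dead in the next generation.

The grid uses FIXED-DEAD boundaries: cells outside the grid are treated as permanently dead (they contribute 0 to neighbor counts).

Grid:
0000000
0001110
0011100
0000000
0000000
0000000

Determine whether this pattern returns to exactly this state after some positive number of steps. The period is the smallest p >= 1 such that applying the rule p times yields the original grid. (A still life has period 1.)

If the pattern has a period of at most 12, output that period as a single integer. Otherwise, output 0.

Simulating and comparing each generation to the original:
Gen 0 (original, given above): 6 live cells
Gen 1: 6 live cells, differs from original
Gen 2: 6 live cells, MATCHES original -> period = 2

Answer: 2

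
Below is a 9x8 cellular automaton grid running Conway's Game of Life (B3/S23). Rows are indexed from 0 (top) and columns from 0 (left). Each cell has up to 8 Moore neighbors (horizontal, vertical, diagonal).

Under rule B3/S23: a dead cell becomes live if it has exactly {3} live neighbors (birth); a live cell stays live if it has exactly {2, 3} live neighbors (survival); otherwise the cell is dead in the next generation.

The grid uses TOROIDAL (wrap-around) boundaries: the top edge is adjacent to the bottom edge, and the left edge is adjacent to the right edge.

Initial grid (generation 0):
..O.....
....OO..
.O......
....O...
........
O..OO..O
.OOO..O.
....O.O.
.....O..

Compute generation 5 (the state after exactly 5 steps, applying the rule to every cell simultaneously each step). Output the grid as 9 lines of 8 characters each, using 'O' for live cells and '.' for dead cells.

Simulating step by step:
Generation 0 (given above): 16 live cells
Generation 1: 20 live cells
....OO..
........
....OO..
........
...OO...
OO.OO..O
OOO...O.
..OOO.O.
.....O..
Generation 2: 18 live cells
....OO..
........
........
...O.O..
O.OOO...
....OO.O
......O.
..OOO.OO
......O.
Generation 3: 14 live cells
.....O..
........
........
..OO....
..O...O.
....OOOO
........
...O..OO
......OO
Generation 4: 15 live cells
......O.
........
........
..OO....
..O.O.OO
.....OOO
....O...
......OO
.....O.O
Generation 5: 14 live cells
(generation 5 grid is the final answer)

Answer: ......O.
........
........
..OO....
..O.O..O
...OO..O
........
.....OOO
.....O.O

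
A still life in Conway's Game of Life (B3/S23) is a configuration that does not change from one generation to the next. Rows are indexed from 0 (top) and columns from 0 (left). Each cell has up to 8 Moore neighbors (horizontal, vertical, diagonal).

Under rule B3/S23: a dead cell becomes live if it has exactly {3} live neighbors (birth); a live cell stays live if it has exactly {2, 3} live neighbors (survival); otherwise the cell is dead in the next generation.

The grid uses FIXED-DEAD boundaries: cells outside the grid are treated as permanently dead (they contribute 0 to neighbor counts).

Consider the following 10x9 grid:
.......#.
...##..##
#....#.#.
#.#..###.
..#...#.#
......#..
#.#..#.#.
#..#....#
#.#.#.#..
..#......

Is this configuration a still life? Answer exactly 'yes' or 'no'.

Compute generation 1 and compare to generation 0 (given above):
Generation 1:
.......##
....#..##
.#.#.#...
.....#..#
.#.......
.#...##..
.#....##.
#.######.
..#......
.#.#.....
Cell (0,8) differs: gen0=0 vs gen1=1 -> NOT a still life.

Answer: no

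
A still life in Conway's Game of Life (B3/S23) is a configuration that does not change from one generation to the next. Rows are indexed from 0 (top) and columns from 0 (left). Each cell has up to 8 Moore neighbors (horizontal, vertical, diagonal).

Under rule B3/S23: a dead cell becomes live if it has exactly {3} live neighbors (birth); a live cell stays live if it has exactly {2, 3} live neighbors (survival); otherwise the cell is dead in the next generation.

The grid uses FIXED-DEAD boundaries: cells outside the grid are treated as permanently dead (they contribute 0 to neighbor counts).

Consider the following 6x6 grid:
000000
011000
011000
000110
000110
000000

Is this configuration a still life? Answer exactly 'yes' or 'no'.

Answer: no

Derivation:
Compute generation 1 and compare to generation 0 (given above):
Generation 1:
000000
011000
010000
000010
000110
000000
Cell (2,2) differs: gen0=1 vs gen1=0 -> NOT a still life.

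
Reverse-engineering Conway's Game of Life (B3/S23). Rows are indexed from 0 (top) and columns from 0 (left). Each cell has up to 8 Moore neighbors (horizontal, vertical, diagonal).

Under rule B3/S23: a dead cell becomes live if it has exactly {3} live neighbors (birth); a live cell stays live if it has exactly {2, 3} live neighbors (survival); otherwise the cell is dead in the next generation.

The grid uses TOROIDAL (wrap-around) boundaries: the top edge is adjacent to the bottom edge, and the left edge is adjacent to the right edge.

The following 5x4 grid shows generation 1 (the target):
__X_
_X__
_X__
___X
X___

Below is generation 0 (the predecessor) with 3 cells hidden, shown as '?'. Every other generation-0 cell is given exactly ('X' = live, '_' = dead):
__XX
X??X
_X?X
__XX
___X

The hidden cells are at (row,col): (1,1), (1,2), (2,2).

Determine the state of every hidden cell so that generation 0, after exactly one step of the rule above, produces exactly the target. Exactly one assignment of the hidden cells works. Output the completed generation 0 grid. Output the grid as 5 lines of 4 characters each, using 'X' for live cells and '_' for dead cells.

Hidden generation-0 cells (in order): (1,1), (1,2), (2,2).
A hidden cell only influences target cells in its own 3x3 neighborhood. Try each of the 2^3 = 8 assignments, step the completed generation 0 forward once under B3/S23, and compare with the target:
  (1,1)=_ (1,2)=_ (2,2)=_ -> step reproduces the target at every cell -> ACCEPT
  (1,1)=_ (1,2)=_ (2,2)=X -> step gives (1,1)='_' but target has 'X' -> reject
  (1,1)=_ (1,2)=X (2,2)=_ -> step gives (0,1)='X' but target has '_' -> reject
  (1,1)=_ (1,2)=X (2,2)=X -> step gives (0,1)='X' but target has '_' -> reject
  (1,1)=X (1,2)=_ (2,2)=_ -> step gives (0,1)='X' but target has '_' -> reject
  (1,1)=X (1,2)=_ (2,2)=X -> step gives (0,1)='X' but target has '_' -> reject
  (1,1)=X (1,2)=X (2,2)=_ -> step gives (0,2)='_' but target has 'X' -> reject
  (1,1)=X (1,2)=X (2,2)=X -> step gives (0,2)='_' but target has 'X' -> reject
Unique solution: (1,1)=dead, (1,2)=dead, (2,2)=dead.
Check: live-neighbor counts of every cell in the completed generation 0:
4234
4354
5254
4243
3254
Applying B3/S23 to generation 0 with these counts gives:
__X_
_X__
_X__
___X
X___
which matches the target exactly.

Answer: __XX
X__X
_X_X
__XX
___X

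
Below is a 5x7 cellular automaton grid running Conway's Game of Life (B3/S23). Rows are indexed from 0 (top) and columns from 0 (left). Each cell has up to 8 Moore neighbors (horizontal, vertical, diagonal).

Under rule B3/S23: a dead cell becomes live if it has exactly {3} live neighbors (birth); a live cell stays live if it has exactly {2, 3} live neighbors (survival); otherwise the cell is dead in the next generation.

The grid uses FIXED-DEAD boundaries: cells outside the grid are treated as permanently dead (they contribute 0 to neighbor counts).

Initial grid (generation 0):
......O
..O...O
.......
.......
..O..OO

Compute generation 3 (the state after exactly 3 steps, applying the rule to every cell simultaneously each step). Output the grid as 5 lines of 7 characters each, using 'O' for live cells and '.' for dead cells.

Answer: .......
.......
.......
.......
.......

Derivation:
Simulating step by step:
Generation 0 (given above): 6 live cells
Generation 1: 0 live cells
.......
.......
.......
.......
.......
Generation 2: 0 live cells
.......
.......
.......
.......
.......
Generation 3: 0 live cells
(generation 3 grid is the final answer)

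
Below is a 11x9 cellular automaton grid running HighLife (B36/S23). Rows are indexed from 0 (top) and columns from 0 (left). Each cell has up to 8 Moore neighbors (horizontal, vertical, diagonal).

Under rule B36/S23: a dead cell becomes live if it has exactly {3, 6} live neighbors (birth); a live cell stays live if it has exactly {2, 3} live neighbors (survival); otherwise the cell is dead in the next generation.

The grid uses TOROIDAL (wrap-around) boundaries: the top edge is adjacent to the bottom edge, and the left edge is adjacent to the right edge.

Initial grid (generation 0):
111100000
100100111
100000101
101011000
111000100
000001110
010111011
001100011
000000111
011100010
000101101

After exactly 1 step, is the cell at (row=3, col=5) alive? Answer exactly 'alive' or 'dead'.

Answer: alive

Derivation:
Simulating step by step:
Generation 0 (given above): 44 live cells
Generation 1: 39 live cells
010101000
000100100
000110100
011101110
101110011
000100000
100101100
001101000
110000100
101111000
000000111

Cell (3,5) at generation 1: 1 -> alive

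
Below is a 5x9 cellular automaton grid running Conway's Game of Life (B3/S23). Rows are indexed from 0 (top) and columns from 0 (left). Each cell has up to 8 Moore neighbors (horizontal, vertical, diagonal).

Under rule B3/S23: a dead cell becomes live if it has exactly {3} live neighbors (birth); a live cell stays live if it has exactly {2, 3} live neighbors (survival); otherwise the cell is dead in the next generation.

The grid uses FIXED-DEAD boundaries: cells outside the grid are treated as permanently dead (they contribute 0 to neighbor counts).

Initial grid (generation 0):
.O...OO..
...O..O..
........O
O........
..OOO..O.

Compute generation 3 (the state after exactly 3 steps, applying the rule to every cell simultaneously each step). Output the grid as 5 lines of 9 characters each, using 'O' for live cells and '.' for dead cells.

Answer: .........
.....O.O.
......O..
.........
.........

Derivation:
Simulating step by step:
Generation 0 (given above): 11 live cells
Generation 1: 7 live cells
.....OO..
.....OOO.
.........
...O.....
...O.....
Generation 2: 5 live cells
.....O.O.
.....O.O.
......O..
.........
.........
Generation 3: 3 live cells
(generation 3 grid is the final answer)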